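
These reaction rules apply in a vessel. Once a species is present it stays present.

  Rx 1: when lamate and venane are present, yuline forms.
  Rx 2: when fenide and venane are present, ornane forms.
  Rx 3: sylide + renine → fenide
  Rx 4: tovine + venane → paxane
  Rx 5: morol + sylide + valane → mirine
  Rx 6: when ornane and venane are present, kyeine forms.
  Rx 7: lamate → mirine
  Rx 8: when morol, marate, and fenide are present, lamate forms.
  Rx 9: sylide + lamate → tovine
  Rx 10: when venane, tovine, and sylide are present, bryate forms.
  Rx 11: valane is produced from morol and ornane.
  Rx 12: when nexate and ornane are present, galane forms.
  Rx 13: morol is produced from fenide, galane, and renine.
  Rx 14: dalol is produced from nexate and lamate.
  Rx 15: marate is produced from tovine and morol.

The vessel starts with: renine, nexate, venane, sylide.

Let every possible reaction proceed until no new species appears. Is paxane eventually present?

paxane would need tovine and venane (Rx 4), but tovine never forms.

No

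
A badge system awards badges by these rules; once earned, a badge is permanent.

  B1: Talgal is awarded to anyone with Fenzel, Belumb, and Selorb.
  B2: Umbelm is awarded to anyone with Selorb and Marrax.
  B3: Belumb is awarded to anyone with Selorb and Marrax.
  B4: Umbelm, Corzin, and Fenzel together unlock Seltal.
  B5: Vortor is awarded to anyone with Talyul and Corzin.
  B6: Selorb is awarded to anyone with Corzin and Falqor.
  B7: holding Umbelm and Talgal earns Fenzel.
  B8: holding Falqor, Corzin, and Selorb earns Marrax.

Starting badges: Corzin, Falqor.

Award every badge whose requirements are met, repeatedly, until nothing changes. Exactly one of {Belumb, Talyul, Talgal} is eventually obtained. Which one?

Belumb

With Corzin and Falqor, Selorb is earned (B6).
With Falqor, Corzin, and Selorb, Marrax is earned (B8).
With Selorb and Marrax, Belumb is earned (B3).
Talgal would need Fenzel, Belumb, and Selorb (B1), but Fenzel is never earned. No rule produces Talyul, and it is not given.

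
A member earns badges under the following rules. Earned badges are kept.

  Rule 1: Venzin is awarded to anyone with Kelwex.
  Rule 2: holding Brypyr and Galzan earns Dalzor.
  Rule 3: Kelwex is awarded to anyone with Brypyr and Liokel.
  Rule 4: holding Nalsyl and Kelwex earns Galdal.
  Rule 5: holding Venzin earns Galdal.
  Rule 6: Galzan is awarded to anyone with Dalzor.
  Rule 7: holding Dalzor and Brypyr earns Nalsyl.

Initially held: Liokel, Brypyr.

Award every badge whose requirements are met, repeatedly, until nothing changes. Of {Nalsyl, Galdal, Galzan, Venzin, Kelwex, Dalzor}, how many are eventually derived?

3

With Brypyr and Liokel, Kelwex is earned (Rule 3).
With Kelwex, Venzin is earned (Rule 1).
With Venzin, Galdal is earned (Rule 5).
Nalsyl would need Dalzor and Brypyr (Rule 7), but Dalzor is never earned.
Galdal: reached.
Galzan would need Dalzor (Rule 6), but Dalzor is never earned.
Venzin: reached.
Kelwex: reached.
Dalzor would need Brypyr and Galzan (Rule 2), but Galzan is never earned.
Reached: Galdal, Venzin, and Kelwex — 3 of the 6.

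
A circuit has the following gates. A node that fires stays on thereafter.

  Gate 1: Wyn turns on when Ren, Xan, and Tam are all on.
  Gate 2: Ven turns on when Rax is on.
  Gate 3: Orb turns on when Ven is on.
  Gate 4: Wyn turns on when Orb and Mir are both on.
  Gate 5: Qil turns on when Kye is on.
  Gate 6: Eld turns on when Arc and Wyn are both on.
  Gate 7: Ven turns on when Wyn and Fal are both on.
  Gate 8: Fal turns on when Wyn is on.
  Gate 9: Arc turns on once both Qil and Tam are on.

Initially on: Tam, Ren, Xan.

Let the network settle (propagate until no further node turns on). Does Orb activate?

Gate 1: Ren, Xan, and Tam on → Wyn on.
Wyn is on, so Fal turns on (Gate 8).
Wyn and Fal are on, so Ven turns on (Gate 7).
Ven is on, so Orb turns on (Gate 3).

Yes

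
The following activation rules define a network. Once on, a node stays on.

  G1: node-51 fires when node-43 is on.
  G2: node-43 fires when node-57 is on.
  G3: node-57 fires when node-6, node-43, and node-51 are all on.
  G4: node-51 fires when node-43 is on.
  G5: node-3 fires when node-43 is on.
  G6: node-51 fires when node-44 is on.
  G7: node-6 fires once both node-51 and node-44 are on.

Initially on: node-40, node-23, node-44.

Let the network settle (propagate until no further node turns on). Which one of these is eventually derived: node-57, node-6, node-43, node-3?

node-44 is on, so node-51 fires (G6).
node-51 and node-44 are on, so node-6 fires (G7).
node-57 would need node-6, node-43, and node-51 (G3), but node-43 never turns on. node-43 would need node-57 (G2), but node-57 never turns on. node-3 would need node-43 (G5), but node-43 never turns on.

node-6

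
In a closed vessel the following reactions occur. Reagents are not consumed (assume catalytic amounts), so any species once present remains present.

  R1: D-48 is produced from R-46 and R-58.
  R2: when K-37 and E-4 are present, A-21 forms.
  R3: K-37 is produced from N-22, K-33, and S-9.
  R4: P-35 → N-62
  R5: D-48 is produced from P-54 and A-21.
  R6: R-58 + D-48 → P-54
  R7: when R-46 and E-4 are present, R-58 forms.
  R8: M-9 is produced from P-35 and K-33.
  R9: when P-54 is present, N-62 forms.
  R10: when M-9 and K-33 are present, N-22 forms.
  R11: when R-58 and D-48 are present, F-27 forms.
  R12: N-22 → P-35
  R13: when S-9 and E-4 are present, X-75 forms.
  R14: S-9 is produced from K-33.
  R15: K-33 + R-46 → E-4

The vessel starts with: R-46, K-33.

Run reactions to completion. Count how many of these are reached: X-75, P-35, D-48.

K-33 and R-46 present → E-4 forms (R15).
K-33 present → S-9 forms (R14).
R-46 and E-4 present → R-58 forms (R7).
S-9 and E-4 present → X-75 forms (R13).
R-46 and R-58 present → D-48 forms (R1).
X-75: reached.
P-35 would need N-22 (R12), but N-22 never forms.
D-48: reached.
Reached: X-75 and D-48 — 2 of the 3.

2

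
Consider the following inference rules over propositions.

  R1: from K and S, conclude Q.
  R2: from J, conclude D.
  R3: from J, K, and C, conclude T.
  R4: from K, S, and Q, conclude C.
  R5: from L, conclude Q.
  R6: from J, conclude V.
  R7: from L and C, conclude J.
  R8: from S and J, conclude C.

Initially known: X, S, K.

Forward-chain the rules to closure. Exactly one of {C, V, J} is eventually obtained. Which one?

C

K and S hold, so Q follows (R1).
From K, S, and Q, R4 gives C.
J would need L and C (R7), but L is never established. V would need J (R6), but J is never established.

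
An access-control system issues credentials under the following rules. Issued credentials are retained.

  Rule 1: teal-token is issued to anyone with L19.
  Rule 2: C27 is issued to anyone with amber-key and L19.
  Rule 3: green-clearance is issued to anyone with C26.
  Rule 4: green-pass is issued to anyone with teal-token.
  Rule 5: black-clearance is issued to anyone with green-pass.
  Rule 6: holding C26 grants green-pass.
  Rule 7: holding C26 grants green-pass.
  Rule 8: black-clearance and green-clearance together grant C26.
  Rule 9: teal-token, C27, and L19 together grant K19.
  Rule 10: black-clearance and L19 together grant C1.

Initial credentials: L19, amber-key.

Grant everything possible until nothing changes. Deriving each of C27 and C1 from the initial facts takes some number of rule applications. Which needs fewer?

C27: Holding amber-key and L19 grants C27 (Rule 2). [1 rule application]
C1: Holding L19 grants teal-token (Rule 1). Holding teal-token grants green-pass (Rule 4). Holding green-pass grants black-clearance (Rule 5). Holding black-clearance and L19 grants C1 (Rule 10). [4 rule applications]
C27 needs fewer.

C27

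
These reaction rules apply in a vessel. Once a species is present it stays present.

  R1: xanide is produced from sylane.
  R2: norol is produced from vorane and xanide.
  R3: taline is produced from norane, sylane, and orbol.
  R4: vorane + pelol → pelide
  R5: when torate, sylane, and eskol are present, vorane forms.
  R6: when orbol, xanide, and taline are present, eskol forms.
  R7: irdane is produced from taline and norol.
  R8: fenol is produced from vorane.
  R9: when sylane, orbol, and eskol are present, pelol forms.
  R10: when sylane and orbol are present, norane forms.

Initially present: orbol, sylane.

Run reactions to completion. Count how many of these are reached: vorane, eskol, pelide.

sylane and orbol present → norane forms (R10).
sylane present → xanide forms (R1).
norane, sylane, and orbol present → taline forms (R3).
orbol, xanide, and taline present → eskol forms (R6).
vorane would need torate, sylane, and eskol (R5), but torate never forms.
eskol: reached.
pelide would need vorane and pelol (R4), but vorane never forms.
Reached: eskol — 1 of the 3.

1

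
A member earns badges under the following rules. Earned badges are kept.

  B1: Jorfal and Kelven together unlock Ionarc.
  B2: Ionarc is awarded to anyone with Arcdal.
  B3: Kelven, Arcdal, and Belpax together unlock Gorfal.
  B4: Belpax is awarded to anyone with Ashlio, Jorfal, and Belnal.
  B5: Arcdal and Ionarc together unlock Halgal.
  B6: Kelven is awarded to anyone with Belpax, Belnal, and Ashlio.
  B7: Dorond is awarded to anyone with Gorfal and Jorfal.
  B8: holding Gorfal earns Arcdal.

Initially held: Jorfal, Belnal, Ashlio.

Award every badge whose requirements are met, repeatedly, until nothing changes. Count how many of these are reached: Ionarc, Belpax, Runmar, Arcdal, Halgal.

2

With Ashlio, Jorfal, and Belnal, Belpax is earned (B4).
With Belpax, Belnal, and Ashlio, Kelven is earned (B6).
With Jorfal and Kelven, Ionarc is earned (B1).
Ionarc: reached.
Belpax: reached.
No rule produces Runmar, and it is not given.
Arcdal would need Gorfal (B8), but Gorfal is never earned.
Halgal would need Arcdal and Ionarc (B5), but Arcdal is never earned.
Reached: Ionarc and Belpax — 2 of the 5.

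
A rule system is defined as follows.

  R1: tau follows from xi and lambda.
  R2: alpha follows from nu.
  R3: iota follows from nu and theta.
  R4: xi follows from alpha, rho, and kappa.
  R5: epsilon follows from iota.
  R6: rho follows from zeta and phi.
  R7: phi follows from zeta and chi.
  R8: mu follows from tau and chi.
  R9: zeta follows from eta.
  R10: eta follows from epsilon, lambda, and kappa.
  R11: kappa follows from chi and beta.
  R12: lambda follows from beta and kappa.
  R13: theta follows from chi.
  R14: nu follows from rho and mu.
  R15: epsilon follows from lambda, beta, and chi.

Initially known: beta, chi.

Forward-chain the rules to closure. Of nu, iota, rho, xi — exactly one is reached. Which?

rho

From chi and beta, R11 gives kappa.
beta and kappa hold, so lambda follows (R12).
From lambda, beta, and chi, R15 gives epsilon.
epsilon, lambda, and kappa hold, so eta follows (R10).
From eta, R9 gives zeta.
From zeta and chi, R7 gives phi.
From zeta and phi, R6 gives rho.
nu would need rho and mu (R14), but mu is never established. xi would need alpha, rho, and kappa (R4), but alpha is never established. iota would need nu and theta (R3), but nu is never established.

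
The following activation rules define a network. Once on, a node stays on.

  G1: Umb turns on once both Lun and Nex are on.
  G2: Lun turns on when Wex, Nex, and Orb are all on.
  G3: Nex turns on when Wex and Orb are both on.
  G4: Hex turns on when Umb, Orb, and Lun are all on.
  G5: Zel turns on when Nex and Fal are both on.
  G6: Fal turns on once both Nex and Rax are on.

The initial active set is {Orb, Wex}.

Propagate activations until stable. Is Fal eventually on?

Fal would need Nex and Rax (G6), but Rax never turns on.

No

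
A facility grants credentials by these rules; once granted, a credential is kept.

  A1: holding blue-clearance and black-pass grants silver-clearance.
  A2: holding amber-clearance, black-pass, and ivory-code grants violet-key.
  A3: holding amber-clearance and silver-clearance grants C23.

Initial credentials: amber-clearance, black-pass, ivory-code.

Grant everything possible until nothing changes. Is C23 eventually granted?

No

C23 would need amber-clearance and silver-clearance (A3), but silver-clearance is never granted.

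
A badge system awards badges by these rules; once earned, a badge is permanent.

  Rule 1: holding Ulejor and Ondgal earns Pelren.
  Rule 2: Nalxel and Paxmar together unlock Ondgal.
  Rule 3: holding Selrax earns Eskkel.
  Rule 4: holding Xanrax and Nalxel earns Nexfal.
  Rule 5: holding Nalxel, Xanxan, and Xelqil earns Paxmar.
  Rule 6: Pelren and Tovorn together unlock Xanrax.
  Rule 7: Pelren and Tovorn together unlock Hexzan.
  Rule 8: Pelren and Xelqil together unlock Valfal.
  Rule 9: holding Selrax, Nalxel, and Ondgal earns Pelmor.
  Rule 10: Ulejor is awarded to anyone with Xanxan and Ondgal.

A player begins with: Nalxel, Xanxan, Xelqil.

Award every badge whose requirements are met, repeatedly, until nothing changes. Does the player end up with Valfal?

With Nalxel, Xanxan, and Xelqil, Paxmar is earned (Rule 5).
With Nalxel and Paxmar, Ondgal is earned (Rule 2).
With Xanxan and Ondgal, Ulejor is earned (Rule 10).
With Ulejor and Ondgal, Pelren is earned (Rule 1).
With Pelren and Xelqil, Valfal is earned (Rule 8).

Yes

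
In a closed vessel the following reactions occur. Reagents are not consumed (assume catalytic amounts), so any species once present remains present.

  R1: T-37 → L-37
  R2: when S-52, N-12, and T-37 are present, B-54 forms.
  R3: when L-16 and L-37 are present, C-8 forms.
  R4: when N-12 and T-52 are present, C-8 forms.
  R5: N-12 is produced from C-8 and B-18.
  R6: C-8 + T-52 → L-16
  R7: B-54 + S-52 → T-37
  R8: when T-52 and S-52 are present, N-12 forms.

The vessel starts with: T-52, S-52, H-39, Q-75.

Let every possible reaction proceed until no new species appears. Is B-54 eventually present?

B-54 would need S-52, N-12, and T-37 (R2), but T-37 never forms.

No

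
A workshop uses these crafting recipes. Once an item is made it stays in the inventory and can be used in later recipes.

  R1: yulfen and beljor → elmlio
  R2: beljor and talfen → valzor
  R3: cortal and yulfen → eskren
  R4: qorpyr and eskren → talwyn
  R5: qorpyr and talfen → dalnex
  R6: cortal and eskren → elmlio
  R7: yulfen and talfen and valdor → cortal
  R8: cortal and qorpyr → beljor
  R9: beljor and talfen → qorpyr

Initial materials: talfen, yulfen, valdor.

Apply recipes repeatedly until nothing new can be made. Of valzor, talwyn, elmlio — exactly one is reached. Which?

yulfen and talfen and valdor → cortal (R7).
Using R3, cortal and yulfen make eskren.
Using R6, cortal and eskren make elmlio.
valzor would need beljor and talfen (R2), but beljor is never obtained. talwyn would need qorpyr and eskren (R4), but qorpyr is never obtained.

elmlio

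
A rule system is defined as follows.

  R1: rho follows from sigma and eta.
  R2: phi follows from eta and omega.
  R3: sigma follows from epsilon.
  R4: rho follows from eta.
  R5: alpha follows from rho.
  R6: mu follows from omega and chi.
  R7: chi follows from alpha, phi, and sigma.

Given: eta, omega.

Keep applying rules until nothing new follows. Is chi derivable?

No

chi would need alpha, phi, and sigma (R7), but sigma is never established.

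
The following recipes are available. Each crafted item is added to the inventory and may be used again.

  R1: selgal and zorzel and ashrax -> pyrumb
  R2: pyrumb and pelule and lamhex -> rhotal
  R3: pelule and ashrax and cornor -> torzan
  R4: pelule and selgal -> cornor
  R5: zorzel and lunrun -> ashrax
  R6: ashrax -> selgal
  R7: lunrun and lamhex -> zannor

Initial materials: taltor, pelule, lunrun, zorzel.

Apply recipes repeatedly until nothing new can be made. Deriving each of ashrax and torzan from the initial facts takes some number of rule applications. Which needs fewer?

ashrax: Using R5, zorzel and lunrun make ashrax. [1 rule application]
torzan: zorzel and lunrun -> ashrax (R5). Using R6, ashrax makes selgal. Using R4, pelule and selgal make cornor. pelule and ashrax and cornor -> torzan (R3). [4 rule applications]
ashrax needs fewer.

ashrax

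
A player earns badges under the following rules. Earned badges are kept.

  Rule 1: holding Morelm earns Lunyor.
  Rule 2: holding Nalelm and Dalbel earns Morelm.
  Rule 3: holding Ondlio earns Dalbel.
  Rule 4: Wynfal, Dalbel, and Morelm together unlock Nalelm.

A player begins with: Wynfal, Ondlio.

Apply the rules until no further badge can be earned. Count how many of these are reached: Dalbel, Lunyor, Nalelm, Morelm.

1

With Ondlio, Dalbel is earned (Rule 3).
Dalbel: reached.
Lunyor would need Morelm (Rule 1), but Morelm is never earned.
Nalelm would need Wynfal, Dalbel, and Morelm (Rule 4), but Morelm is never earned.
Morelm would need Nalelm and Dalbel (Rule 2), but Nalelm is never earned.
Reached: Dalbel — 1 of the 4.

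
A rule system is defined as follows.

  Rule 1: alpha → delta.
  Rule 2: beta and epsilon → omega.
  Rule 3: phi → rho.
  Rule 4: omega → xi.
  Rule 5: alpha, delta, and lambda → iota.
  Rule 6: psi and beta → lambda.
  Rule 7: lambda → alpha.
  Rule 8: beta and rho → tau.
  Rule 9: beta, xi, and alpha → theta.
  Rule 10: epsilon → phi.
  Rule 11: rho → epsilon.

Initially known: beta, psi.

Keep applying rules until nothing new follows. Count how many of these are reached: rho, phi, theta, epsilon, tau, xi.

rho would need phi (Rule 3), but phi is never established.
phi would need epsilon (Rule 10), but epsilon is never established.
theta would need beta, xi, and alpha (Rule 9), but xi is never established.
epsilon would need rho (Rule 11), but rho is never established.
tau would need beta and rho (Rule 8), but rho is never established.
xi would need omega (Rule 4), but omega is never established.
None of the 6 are reached.

0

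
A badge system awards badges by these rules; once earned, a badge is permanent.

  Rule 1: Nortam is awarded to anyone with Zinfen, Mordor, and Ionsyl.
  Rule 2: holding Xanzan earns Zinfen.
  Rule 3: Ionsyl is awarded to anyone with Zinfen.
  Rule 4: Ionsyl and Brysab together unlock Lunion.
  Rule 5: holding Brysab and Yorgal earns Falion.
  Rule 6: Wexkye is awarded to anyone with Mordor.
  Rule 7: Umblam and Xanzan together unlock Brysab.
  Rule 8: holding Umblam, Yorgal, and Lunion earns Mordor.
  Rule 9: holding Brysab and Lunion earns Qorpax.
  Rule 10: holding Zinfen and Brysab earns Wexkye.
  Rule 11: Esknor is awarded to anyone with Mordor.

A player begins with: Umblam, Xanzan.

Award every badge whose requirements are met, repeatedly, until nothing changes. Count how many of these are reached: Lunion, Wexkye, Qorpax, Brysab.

With Umblam and Xanzan, Brysab is earned (Rule 7).
With Xanzan, Zinfen is earned (Rule 2).
With Zinfen and Brysab, Wexkye is earned (Rule 10).
With Zinfen, Ionsyl is earned (Rule 3).
With Ionsyl and Brysab, Lunion is earned (Rule 4).
With Brysab and Lunion, Qorpax is earned (Rule 9).
Lunion: reached.
Wexkye: reached.
Qorpax: reached.
Brysab: reached.
All 4 are reached.

4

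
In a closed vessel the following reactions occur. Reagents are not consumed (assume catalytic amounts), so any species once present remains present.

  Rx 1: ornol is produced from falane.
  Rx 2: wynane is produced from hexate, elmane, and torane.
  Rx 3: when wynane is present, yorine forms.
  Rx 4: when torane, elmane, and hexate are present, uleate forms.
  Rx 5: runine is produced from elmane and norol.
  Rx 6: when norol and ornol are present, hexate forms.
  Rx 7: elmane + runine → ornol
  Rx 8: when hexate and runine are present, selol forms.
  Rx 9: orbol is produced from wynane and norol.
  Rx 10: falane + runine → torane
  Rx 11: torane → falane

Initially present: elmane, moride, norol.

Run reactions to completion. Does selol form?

Yes

elmane and norol present → runine forms (Rx 5).
elmane and runine present → ornol forms (Rx 7).
norol and ornol present → hexate forms (Rx 6).
hexate and runine present → selol forms (Rx 8).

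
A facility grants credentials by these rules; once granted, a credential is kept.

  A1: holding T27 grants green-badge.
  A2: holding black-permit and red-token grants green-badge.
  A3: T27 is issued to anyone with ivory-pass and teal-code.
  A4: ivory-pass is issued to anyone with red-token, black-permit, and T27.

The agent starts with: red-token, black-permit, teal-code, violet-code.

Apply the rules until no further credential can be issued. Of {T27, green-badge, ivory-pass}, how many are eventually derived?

Holding black-permit and red-token grants green-badge (A2).
T27 would need ivory-pass and teal-code (A3), but ivory-pass is never granted.
green-badge: reached.
ivory-pass would need red-token, black-permit, and T27 (A4), but T27 is never granted.
Reached: green-badge — 1 of the 3.

1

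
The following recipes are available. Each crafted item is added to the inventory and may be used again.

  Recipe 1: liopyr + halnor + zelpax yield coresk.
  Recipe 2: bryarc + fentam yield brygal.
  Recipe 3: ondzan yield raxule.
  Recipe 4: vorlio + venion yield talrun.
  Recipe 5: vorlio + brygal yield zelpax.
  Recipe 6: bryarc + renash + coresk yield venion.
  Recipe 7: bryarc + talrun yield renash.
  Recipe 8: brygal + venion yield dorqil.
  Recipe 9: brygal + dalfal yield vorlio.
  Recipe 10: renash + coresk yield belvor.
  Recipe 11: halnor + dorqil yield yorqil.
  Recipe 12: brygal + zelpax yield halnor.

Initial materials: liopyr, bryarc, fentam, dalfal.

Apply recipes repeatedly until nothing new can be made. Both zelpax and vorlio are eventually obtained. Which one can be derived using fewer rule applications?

vorlio: Using Recipe 2, bryarc and fentam make brygal. brygal + dalfal → vorlio (Recipe 9). [2 rule applications]
zelpax: Using Recipe 2, bryarc and fentam make brygal. brygal + dalfal → vorlio (Recipe 9). Using Recipe 5, vorlio and brygal make zelpax. [3 rule applications]
vorlio needs fewer.

vorlio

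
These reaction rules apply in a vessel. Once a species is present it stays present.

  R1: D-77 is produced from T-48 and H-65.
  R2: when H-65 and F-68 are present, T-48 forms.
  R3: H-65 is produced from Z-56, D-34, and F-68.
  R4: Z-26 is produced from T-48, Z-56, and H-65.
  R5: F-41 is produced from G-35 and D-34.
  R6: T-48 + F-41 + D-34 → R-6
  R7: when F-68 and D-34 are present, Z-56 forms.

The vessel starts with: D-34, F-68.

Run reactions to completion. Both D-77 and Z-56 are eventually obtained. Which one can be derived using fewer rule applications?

Z-56: F-68 and D-34 present → Z-56 forms (R7). [1 rule application]
D-77: F-68 and D-34 present → Z-56 forms (R7). Z-56, D-34, and F-68 present → H-65 forms (R3). H-65 and F-68 present → T-48 forms (R2). T-48 and H-65 present → D-77 forms (R1). [4 rule applications]
Z-56 needs fewer.

Z-56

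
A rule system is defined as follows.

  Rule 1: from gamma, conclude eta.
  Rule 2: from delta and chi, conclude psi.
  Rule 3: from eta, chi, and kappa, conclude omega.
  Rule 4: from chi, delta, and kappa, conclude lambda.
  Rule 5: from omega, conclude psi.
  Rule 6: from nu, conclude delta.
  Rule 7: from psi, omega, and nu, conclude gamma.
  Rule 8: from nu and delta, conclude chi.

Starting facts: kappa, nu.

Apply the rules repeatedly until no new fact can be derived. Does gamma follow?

gamma would need psi, omega, and nu (Rule 7), but omega is never established.

No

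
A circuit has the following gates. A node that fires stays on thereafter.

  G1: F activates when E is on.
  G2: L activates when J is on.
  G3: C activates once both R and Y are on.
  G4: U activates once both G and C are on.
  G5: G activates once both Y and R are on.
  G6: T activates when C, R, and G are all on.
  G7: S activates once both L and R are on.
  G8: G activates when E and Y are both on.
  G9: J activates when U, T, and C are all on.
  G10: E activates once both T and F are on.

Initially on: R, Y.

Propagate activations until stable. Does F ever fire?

F would need E (G1), but E never turns on.

No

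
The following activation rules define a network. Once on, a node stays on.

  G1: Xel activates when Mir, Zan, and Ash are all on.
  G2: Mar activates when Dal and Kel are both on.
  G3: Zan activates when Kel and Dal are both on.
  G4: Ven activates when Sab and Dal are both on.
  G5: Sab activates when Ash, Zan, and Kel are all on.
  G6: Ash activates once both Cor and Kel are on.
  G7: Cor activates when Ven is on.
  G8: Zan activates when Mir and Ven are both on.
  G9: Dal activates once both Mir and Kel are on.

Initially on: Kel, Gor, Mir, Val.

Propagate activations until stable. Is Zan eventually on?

G9: Mir and Kel on → Dal on.
G3: Kel and Dal on → Zan on.

Yes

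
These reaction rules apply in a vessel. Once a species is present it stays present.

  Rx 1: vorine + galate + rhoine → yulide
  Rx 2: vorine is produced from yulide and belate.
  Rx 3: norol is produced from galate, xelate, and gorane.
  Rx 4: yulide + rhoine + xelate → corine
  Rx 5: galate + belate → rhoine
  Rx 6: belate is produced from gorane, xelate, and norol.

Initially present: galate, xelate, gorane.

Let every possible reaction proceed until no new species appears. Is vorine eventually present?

No

vorine would need yulide and belate (Rx 2), but yulide never forms.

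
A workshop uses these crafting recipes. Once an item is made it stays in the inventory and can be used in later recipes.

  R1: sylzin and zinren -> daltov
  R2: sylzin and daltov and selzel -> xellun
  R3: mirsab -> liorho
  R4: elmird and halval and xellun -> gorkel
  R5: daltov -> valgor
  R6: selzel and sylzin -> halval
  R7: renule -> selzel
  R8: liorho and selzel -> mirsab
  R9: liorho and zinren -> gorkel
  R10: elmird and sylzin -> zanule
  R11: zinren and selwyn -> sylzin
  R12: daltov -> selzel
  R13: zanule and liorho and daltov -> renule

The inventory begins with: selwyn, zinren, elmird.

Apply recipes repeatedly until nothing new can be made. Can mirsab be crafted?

No

mirsab would need liorho and selzel (R8), but liorho is never obtained.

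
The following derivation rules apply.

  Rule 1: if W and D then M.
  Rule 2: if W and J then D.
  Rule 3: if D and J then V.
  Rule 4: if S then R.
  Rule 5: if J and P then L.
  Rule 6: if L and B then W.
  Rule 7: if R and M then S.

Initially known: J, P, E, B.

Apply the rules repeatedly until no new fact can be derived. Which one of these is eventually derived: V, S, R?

J and P hold, so L follows (Rule 5).
L and B hold, so W follows (Rule 6).
From W and J, Rule 2 gives D.
From D and J, Rule 3 gives V.
R would need S (Rule 4), but S is never established. S would need R and M (Rule 7), but R is never established.

V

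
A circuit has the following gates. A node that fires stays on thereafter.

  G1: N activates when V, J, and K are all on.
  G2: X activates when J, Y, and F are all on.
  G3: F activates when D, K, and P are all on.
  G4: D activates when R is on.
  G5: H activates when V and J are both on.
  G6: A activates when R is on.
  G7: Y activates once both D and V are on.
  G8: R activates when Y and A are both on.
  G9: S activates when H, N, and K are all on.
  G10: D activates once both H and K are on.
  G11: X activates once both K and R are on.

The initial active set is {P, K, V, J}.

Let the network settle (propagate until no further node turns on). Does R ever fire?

R would need Y and A (G8), but A never turns on.

No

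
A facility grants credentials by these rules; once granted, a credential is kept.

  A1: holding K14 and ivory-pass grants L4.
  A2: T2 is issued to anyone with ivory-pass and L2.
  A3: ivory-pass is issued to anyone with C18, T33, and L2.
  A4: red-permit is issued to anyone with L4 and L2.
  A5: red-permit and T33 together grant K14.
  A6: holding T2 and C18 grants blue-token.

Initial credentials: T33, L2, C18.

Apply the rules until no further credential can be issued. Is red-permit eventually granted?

red-permit would need L4 and L2 (A4), but L4 is never granted.

No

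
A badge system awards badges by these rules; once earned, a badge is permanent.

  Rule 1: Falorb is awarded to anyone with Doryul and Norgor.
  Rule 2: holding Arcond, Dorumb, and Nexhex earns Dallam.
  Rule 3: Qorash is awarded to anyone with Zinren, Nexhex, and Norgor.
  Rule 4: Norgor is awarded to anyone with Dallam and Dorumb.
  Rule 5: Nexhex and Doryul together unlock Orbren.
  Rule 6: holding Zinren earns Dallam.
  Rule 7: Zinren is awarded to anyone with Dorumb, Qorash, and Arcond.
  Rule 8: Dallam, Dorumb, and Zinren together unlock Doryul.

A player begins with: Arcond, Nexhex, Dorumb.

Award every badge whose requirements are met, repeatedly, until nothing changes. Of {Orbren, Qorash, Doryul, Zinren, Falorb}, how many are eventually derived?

Orbren would need Nexhex and Doryul (Rule 5), but Doryul is never earned.
Qorash would need Zinren, Nexhex, and Norgor (Rule 3), but Zinren is never earned.
Doryul would need Dallam, Dorumb, and Zinren (Rule 8), but Zinren is never earned.
Zinren would need Dorumb, Qorash, and Arcond (Rule 7), but Qorash is never earned.
Falorb would need Doryul and Norgor (Rule 1), but Doryul is never earned.
None of the 5 are reached.

0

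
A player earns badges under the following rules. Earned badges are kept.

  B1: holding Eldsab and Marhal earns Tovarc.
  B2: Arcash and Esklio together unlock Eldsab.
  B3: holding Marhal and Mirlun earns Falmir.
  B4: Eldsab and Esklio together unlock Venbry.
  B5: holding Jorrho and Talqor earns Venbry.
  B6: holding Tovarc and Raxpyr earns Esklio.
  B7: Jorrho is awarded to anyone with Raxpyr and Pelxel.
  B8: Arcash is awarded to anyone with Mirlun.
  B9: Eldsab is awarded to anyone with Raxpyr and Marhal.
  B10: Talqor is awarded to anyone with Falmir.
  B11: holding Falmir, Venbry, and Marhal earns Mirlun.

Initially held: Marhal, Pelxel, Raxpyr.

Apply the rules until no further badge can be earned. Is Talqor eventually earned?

No

Talqor would need Falmir (B10), but Falmir is never earned.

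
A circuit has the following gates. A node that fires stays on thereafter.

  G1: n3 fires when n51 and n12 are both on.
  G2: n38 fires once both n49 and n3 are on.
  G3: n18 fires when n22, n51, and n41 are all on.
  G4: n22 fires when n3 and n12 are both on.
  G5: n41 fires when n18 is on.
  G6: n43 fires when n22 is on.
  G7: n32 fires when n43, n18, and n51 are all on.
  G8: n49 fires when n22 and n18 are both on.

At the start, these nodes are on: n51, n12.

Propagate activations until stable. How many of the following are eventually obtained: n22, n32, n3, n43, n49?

n51 and n12 are on, so n3 fires (G1).
n3 and n12 are on, so n22 fires (G4).
n22 is on, so n43 fires (G6).
n22: reached.
n32 would need n43, n18, and n51 (G7), but n18 never turns on.
n3: reached.
n43: reached.
n49 would need n22 and n18 (G8), but n18 never turns on.
Reached: n22, n3, and n43 — 3 of the 5.

3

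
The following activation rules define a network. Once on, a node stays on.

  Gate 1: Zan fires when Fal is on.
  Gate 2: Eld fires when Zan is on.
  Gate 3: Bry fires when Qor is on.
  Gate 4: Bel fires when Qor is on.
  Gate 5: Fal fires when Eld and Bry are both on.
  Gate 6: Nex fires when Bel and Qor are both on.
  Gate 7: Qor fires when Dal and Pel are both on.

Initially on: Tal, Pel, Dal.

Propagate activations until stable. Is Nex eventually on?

Yes

Gate 7: Dal and Pel on → Qor on.
Qor is on, so Bel fires (Gate 4).
Gate 6: Bel and Qor on → Nex on.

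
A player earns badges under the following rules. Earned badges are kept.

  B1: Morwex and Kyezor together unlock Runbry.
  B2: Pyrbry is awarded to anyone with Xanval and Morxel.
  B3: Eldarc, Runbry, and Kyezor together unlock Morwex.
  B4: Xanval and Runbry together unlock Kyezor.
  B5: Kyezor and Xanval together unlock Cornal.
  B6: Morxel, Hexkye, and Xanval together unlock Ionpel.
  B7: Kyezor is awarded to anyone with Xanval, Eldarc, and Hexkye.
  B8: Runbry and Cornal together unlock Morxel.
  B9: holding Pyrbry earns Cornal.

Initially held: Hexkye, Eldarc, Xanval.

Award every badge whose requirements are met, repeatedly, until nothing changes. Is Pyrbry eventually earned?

No

Pyrbry would need Xanval and Morxel (B2), but Morxel is never earned.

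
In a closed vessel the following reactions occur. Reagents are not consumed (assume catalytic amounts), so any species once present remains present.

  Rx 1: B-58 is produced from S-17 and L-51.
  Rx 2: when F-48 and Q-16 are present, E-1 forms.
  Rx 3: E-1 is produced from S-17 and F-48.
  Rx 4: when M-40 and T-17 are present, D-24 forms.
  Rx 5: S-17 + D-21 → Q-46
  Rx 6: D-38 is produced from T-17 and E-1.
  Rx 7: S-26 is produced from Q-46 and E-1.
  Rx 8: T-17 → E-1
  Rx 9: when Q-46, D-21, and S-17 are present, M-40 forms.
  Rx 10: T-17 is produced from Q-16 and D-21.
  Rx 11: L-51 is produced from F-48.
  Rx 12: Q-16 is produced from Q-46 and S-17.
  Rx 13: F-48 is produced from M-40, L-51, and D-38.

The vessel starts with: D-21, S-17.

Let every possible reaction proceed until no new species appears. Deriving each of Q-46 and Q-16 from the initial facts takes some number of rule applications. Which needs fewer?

Q-46

Q-46: S-17 and D-21 present → Q-46 forms (Rx 5). [1 rule application]
Q-16: S-17 and D-21 present → Q-46 forms (Rx 5). Q-46 and S-17 present → Q-16 forms (Rx 12). [2 rule applications]
Q-46 needs fewer.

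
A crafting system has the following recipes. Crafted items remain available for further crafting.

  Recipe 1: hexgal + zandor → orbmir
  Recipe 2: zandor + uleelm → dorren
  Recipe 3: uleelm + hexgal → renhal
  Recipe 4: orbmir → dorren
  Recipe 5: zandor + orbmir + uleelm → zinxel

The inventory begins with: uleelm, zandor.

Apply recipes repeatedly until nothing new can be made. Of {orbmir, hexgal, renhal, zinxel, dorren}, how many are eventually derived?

zandor + uleelm → dorren (Recipe 2).
orbmir would need hexgal and zandor (Recipe 1), but hexgal is never obtained.
No rule produces hexgal, and it is not given.
renhal would need uleelm and hexgal (Recipe 3), but hexgal is never obtained.
zinxel would need zandor, orbmir, and uleelm (Recipe 5), but orbmir is never obtained.
dorren: reached.
Reached: dorren — 1 of the 5.

1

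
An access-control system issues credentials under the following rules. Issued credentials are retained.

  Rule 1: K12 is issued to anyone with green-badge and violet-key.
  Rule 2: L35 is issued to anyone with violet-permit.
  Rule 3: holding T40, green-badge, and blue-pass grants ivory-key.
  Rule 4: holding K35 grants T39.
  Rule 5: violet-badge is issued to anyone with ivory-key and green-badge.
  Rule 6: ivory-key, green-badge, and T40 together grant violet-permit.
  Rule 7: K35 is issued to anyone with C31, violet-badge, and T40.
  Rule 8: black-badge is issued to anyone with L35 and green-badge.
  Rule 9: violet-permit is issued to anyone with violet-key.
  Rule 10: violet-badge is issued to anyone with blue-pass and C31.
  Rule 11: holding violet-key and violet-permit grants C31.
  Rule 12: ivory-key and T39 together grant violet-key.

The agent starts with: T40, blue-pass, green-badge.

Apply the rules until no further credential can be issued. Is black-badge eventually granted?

Yes

Holding T40, green-badge, and blue-pass grants ivory-key (Rule 3).
Holding ivory-key, green-badge, and T40 grants violet-permit (Rule 6).
Holding violet-permit grants L35 (Rule 2).
Holding L35 and green-badge grants black-badge (Rule 8).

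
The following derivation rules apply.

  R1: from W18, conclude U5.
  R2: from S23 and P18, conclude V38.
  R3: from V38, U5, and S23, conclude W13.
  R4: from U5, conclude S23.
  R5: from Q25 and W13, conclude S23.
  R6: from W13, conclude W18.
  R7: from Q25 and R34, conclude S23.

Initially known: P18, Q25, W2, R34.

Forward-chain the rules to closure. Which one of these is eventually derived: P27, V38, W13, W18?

V38

From Q25 and R34, R7 gives S23.
S23 and P18 hold, so V38 follows (R2).
W13 would need V38, U5, and S23 (R3), but U5 is never established. No rule produces P27, and it is not given. W18 would need W13 (R6), but W13 is never established.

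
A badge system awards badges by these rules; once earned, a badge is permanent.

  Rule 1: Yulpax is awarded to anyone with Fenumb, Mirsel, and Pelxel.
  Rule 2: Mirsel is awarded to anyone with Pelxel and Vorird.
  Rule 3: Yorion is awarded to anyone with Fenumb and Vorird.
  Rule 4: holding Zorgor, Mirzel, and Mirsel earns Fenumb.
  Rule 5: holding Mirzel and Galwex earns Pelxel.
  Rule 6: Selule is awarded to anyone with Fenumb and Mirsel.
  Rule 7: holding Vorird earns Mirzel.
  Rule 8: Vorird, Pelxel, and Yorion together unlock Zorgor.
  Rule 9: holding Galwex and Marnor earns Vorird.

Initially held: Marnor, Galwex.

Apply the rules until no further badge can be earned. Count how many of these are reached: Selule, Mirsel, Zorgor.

1

With Galwex and Marnor, Vorird is earned (Rule 9).
With Vorird, Mirzel is earned (Rule 7).
With Mirzel and Galwex, Pelxel is earned (Rule 5).
With Pelxel and Vorird, Mirsel is earned (Rule 2).
Selule would need Fenumb and Mirsel (Rule 6), but Fenumb is never earned.
Mirsel: reached.
Zorgor would need Vorird, Pelxel, and Yorion (Rule 8), but Yorion is never earned.
Reached: Mirsel — 1 of the 3.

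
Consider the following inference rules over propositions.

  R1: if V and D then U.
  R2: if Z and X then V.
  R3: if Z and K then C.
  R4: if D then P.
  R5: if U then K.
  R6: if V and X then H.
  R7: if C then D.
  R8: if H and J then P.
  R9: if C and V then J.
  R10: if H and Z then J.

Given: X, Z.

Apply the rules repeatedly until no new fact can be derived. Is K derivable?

No

K would need U (R5), but U is never established.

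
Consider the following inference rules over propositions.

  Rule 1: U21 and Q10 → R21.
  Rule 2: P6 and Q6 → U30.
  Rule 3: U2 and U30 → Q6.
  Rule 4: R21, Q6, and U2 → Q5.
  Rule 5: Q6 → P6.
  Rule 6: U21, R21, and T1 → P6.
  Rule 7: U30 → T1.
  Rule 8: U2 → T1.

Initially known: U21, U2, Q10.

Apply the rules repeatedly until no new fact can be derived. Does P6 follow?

U2 holds, so T1 follows (Rule 8).
U21 and Q10 hold, so R21 follows (Rule 1).
U21, R21, and T1 hold, so P6 follows (Rule 6).

Yes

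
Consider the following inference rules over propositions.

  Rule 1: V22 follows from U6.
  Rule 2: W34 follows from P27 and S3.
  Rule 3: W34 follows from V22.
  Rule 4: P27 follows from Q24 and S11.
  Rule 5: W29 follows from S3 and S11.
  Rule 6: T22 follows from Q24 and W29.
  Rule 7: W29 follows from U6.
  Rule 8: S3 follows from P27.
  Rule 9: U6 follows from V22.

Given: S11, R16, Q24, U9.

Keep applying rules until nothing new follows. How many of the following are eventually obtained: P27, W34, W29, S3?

4

From Q24 and S11, Rule 4 gives P27.
P27 holds, so S3 follows (Rule 8).
P27 and S3 hold, so W34 follows (Rule 2).
S3 and S11 hold, so W29 follows (Rule 5).
P27: reached.
W34: reached.
W29: reached.
S3: reached.
All 4 are reached.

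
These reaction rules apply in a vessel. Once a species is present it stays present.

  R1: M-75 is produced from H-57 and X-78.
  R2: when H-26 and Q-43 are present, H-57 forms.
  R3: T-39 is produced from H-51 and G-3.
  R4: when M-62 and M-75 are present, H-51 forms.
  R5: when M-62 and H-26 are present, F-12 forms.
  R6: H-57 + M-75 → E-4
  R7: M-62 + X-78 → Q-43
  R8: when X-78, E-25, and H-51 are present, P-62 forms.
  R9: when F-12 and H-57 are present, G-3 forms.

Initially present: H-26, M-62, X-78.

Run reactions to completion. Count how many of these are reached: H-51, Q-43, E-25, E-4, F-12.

M-62 and H-26 present → F-12 forms (R5).
M-62 and X-78 present → Q-43 forms (R7).
H-26 and Q-43 present → H-57 forms (R2).
H-57 and X-78 present → M-75 forms (R1).
H-57 and M-75 present → E-4 forms (R6).
M-62 and M-75 present → H-51 forms (R4).
H-51: reached.
Q-43: reached.
No rule produces E-25, and it is not given.
E-4: reached.
F-12: reached.
Reached: H-51, Q-43, E-4, and F-12 — 4 of the 5.

4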